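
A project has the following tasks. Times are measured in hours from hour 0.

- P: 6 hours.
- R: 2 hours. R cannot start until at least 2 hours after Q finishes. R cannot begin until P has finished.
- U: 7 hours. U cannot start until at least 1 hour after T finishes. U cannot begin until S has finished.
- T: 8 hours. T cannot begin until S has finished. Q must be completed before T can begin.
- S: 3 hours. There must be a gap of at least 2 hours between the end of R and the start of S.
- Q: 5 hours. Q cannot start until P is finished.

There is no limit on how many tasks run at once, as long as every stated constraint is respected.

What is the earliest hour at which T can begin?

20

Nothing blocks P, so it runs from hour 0 to hour 6.
Q cannot begin until P (finishes hour 6). It runs from hour 6 to 6 + 5 = hour 11.
R cannot start until Q (finishes hour 11, plus 2-hour gap → hour 13); P (finishes hour 6). The controlling bound is hour 13, so R finishes at 13 + 2 = hour 15.
S waits on R (finishes hour 15, plus 2-hour gap → hour 17), so it starts at hour 17 and finishes at 17 + 3 = hour 20.
T waits on S (finishes hour 20); Q (finishes hour 11). The latest of these is hour 20, which is the earliest T can start.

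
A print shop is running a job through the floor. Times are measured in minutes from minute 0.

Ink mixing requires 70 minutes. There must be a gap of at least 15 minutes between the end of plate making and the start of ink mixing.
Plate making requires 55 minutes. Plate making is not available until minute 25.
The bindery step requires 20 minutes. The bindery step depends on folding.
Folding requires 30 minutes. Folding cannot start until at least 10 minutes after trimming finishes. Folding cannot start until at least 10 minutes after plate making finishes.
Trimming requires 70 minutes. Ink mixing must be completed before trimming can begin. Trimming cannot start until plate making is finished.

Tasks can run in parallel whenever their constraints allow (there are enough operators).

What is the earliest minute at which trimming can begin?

Plate making waits on its own release at minute 25, so it starts at minute 25 and finishes at 25 + 55 = minute 80.
Ink mixing waits on plate making (finishes minute 80, plus 15-minute gap → minute 95), so it starts at minute 95 and finishes at 95 + 70 = minute 165.
Trimming waits on ink mixing (finishes minute 165); plate making (finishes minute 80). The latest of these is minute 165, which is the earliest trimming can start.

165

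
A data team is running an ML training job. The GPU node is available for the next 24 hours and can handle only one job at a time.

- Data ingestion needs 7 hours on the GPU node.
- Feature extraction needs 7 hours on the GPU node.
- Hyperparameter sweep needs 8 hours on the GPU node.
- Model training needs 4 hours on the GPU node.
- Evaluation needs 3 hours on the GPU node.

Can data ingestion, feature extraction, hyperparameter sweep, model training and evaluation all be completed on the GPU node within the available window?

Running back to back, the jobs need 7 + 7 + 8 + 4 + 3 = 29 hours on the GPU node.
Since 29 > 24, they cannot all fit.

No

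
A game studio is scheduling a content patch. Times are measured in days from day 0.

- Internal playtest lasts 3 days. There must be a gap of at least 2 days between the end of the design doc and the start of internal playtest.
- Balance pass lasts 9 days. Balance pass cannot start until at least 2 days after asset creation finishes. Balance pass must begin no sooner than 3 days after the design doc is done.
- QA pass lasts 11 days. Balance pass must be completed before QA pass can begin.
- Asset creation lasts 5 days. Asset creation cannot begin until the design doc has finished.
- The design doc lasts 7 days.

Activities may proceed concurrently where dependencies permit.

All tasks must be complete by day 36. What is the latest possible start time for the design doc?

QA pass has no dependents, so it just needs to finish by day 36. Starting by 36 − 11 = day 25 achieves that.
Since QA pass (must start by day 25) depends on it, balance pass must finish by day 25. Backing off its 9-day duration gives a latest start of day 16.
Asset creation has to be done before balance pass (must start by day 16, minus 2-day gap → day 14). That means finishing by day 14, i.e. starting by 14 − 5 = day 9.
To finish by day 36, internal playtest (duration 3) must start no later than day 33.
For the design doc: asset creation (must start by day 9); internal playtest (must start by day 33, minus 2-day gap → day 31); balance pass (must start by day 16, minus 3-day gap → day 13). The most restrictive is day 9; with a 7-day duration, the design doc must start by day 2.

2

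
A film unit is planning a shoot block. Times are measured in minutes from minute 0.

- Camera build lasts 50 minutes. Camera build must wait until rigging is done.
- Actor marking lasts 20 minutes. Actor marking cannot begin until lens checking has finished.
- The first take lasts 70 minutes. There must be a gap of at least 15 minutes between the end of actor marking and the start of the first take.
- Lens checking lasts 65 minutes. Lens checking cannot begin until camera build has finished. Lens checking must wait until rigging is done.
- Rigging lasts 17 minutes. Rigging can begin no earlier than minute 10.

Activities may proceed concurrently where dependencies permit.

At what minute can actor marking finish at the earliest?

Rigging cannot begin until its own release at minute 10. It runs from minute 10 to 10 + 17 = minute 27.
After rigging (finishes minute 27), camera build can start at minute 27 and finishes at minute 77.
For lens checking: camera build (finishes minute 77); rigging (finishes minute 27). Taking the maximum gives a start of minute 77, and it finishes at 77 + 65 = minute 142.
Actor marking cannot begin until lens checking (finishes minute 142). It runs from minute 142 to 142 + 20 = minute 162.

162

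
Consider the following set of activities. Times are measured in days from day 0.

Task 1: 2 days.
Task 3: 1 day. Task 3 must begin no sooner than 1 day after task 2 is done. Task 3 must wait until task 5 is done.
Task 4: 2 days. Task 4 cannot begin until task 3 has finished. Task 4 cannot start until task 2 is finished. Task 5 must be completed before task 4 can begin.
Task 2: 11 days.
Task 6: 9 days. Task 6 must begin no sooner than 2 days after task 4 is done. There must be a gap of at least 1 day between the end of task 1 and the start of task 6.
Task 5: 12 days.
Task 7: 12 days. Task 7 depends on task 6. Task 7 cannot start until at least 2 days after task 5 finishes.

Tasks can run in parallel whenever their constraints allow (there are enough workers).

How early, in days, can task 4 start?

Task 5 can start immediately at day 0; it finishes at day 12.
Nothing blocks task 2, so it runs from day 0 to day 11.
For task 3: task 2 (finishes day 11, plus 1-day gap → day 12); task 5 (finishes day 12). Taking the maximum gives a start of day 12, and it finishes at 12 + 1 = day 13.
Task 4 waits on task 3 (finishes day 13); task 2 (finishes day 11); task 5 (finishes day 12). The latest of these is day 13, which is the earliest task 4 can start.

13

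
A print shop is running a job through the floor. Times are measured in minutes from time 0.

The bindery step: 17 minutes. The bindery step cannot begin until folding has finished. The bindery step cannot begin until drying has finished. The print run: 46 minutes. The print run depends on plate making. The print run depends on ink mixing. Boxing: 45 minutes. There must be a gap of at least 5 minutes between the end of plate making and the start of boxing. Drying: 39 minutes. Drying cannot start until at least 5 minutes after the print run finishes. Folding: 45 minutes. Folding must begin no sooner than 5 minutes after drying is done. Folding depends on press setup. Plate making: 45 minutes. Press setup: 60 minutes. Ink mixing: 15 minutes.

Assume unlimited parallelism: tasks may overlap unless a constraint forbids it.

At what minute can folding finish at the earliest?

185

Press setup can start immediately at minute 0; it finishes at minute 60.
Ink mixing has no prerequisites, so it starts at minute 0 and finishes at minute 15.
Plate making has no prerequisites, so it starts at minute 0 and finishes at minute 45.
The print run cannot start until plate making (finishes minute 45); ink mixing (finishes minute 15). The controlling bound is minute 45, so the print run finishes at 45 + 46 = minute 91.
After the print run (finishes minute 91, plus 5-minute gap → minute 96), drying can start at minute 96 and finishes at minute 135.
For folding: drying (finishes minute 135, plus 5-minute gap → minute 140); press setup (finishes minute 60). Taking the maximum gives a start of minute 140, and it finishes at 140 + 45 = minute 185.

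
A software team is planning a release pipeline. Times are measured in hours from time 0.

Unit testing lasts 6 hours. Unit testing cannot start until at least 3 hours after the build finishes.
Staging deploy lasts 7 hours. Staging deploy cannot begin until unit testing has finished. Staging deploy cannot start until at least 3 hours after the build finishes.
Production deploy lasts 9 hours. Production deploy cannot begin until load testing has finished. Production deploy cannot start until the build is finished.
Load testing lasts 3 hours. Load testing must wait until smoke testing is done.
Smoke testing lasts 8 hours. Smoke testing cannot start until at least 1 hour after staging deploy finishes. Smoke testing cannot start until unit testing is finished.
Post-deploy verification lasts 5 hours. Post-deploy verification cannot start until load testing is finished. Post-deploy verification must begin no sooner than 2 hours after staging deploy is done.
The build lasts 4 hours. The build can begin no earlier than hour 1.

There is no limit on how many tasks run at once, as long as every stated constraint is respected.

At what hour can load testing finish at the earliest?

After its own release at hour 1, the build can start at hour 1 and finishes at hour 5.
Unit testing waits on the build (finishes hour 5, plus 3-hour gap → hour 8), so it starts at hour 8 and finishes at 8 + 6 = hour 14.
Staging deploy has to wait for unit testing (finishes hour 14); the build (finishes hour 5, plus 3-hour gap → hour 8). The latest of these is hour 14, so staging deploy runs hour 14 to 14 + 7 = hour 21.
Smoke testing needs all of staging deploy (finishes hour 21, plus 1-hour gap → hour 22); unit testing (finishes hour 14). That puts its earliest start at hour 22; it finishes at 22 + 8 = hour 30.
Load testing cannot begin until smoke testing (finishes hour 30). It runs from hour 30 to 30 + 3 = hour 33.

33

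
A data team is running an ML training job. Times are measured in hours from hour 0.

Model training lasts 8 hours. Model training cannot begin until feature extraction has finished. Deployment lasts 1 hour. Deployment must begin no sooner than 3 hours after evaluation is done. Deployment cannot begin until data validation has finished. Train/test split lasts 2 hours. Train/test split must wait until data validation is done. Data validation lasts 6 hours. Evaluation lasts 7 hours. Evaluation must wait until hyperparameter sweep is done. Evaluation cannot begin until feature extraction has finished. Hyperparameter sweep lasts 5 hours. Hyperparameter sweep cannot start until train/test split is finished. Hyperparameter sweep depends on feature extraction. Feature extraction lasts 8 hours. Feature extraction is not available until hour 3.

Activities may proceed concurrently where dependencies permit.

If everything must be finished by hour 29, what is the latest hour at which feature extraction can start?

Nothing follows deployment; the deadline of hour 29 is its only limit. It must start by 29 − 1 = hour 28.
Evaluation feeds into deployment (must start by hour 28, minus 3-hour gap → hour 25); so evaluation must finish by hour 25 and therefore start by hour 18.
Hyperparameter sweep has to be done before evaluation (must start by hour 18). That means finishing by hour 18, i.e. starting by 18 − 5 = hour 13.
Model training must finish by hour 29; it takes 8 hours, so it must start by 29 − 8 = hour 21.
For feature extraction: hyperparameter sweep (must start by hour 13); model training (must start by hour 21); evaluation (must start by hour 18). The most restrictive is hour 13; with an 8-hour duration, feature extraction must start by hour 5.

5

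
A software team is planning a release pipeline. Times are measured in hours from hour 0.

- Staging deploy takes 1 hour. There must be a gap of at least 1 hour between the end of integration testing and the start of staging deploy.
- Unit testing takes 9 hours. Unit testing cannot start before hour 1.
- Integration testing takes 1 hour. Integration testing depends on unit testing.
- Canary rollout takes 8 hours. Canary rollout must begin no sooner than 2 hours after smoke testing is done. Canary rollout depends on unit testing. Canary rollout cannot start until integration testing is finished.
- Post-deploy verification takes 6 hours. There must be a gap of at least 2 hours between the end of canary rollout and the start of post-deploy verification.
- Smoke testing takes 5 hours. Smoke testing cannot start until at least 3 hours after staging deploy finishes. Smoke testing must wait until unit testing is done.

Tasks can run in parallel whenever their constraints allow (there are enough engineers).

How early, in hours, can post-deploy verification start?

Unit testing cannot begin until its own release at hour 1. It runs from hour 1 to 1 + 9 = hour 10.
Integration testing cannot begin until unit testing (finishes hour 10). It runs from hour 10 to 10 + 1 = hour 11.
Staging deploy cannot begin until integration testing (finishes hour 11, plus 1-hour gap → hour 12). It runs from hour 12 to 12 + 1 = hour 13.
Smoke testing cannot start until staging deploy (finishes hour 13, plus 3-hour gap → hour 16); unit testing (finishes hour 10). The controlling bound is hour 16, so smoke testing finishes at 16 + 5 = hour 21.
For canary rollout: smoke testing (finishes hour 21, plus 2-hour gap → hour 23); unit testing (finishes hour 10); integration testing (finishes hour 11). Taking the maximum gives a start of hour 23, and it finishes at 23 + 8 = hour 31.
Post-deploy verification waits on canary rollout (finishes hour 31, plus 2-hour gap → hour 33), so the earliest it can start is hour 33.

33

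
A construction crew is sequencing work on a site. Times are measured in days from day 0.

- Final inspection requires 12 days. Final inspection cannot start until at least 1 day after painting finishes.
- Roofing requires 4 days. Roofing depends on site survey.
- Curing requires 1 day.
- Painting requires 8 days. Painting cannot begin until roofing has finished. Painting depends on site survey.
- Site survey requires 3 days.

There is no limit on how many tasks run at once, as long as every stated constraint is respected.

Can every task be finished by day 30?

Nothing blocks curing, so it runs from day 0 to day 1.
Site survey can start immediately at day 0; it finishes at day 3.
Roofing cannot begin until site survey (finishes day 3). It runs from day 3 to 3 + 4 = day 7.
For painting: roofing (finishes day 7); site survey (finishes day 3). Taking the maximum gives a start of day 7, and it finishes at 7 + 8 = day 15.
Final inspection cannot begin until painting (finishes day 15, plus 1-day gap → day 16). It runs from day 16 to 16 + 12 = day 28.
Every task is finished by day 28, which is no later than the deadline of 30, so the schedule is feasible.

Yes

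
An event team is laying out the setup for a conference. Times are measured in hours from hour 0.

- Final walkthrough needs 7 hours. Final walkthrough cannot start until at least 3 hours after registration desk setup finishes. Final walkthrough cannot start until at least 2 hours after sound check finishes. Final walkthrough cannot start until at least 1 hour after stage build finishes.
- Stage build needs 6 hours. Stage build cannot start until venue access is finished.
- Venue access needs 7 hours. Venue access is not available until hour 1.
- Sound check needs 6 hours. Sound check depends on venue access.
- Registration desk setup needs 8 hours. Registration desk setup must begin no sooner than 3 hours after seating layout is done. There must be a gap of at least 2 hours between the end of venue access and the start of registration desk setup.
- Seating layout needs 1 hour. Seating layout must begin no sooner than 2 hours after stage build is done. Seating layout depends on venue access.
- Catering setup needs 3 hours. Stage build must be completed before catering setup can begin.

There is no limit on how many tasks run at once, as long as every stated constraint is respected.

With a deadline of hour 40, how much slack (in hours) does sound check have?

17

After its own release at hour 1, venue access can start at hour 1 and finishes at hour 8.
Sound check waits on venue access (finishes hour 8), so it starts at hour 8 and finishes at 8 + 6 = hour 14.

Working backward from the deadline:
Nothing follows final walkthrough; the deadline of hour 40 is its only limit. It must start by 40 − 7 = hour 33.
Since final walkthrough (must start by hour 33, minus 2-hour gap → hour 31) depends on it, sound check must finish by hour 31. Backing off its 6-hour duration gives a latest start of hour 25.
So sound check can start as early as hour 8 and as late as hour 25, giving 25 − 8 = 17 hours of slack.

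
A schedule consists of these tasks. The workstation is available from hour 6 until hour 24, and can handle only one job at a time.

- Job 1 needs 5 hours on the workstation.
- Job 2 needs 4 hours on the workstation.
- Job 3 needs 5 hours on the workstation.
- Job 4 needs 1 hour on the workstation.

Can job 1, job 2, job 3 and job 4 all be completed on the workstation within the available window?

Yes

The workstation window is 24 − 6 = 18 hours.
Running back to back, the jobs need 5 + 4 + 5 + 1 = 15 hours on the workstation.
Since 15 ≤ 18, they fit within the window.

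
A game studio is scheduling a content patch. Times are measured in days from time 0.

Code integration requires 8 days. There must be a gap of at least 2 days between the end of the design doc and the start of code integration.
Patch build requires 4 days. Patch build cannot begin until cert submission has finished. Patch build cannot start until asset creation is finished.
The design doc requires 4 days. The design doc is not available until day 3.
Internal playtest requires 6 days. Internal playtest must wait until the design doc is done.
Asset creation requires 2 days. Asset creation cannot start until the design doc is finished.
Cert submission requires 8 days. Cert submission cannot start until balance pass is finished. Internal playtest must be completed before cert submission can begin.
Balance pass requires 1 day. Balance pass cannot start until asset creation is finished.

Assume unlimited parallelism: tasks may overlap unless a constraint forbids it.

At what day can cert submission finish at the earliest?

21

The design doc cannot begin until its own release at day 3. It runs from day 3 to 3 + 4 = day 7.
Internal playtest waits on the design doc (finishes day 7), so it starts at day 7 and finishes at 7 + 6 = day 13.
Asset creation waits on the design doc (finishes day 7), so it starts at day 7 and finishes at 7 + 2 = day 9.
Balance pass waits on asset creation (finishes day 9), so it starts at day 9 and finishes at 9 + 1 = day 10.
For cert submission: balance pass (finishes day 10); internal playtest (finishes day 13). Taking the maximum gives a start of day 13, and it finishes at 13 + 8 = day 21.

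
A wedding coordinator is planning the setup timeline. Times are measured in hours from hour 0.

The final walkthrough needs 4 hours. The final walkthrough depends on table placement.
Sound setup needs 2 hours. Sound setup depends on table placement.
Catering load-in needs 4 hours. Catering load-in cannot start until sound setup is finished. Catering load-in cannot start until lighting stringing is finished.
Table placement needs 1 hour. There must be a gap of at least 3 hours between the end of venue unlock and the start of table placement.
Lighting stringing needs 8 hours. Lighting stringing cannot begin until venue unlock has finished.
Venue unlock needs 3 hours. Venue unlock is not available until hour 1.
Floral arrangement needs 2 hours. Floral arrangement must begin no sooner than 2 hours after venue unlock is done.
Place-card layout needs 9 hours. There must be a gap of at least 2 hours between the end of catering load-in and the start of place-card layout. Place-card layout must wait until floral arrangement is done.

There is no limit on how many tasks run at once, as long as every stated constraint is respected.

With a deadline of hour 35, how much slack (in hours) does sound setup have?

10

Venue unlock waits on its own release at hour 1, so it starts at hour 1 and finishes at 1 + 3 = hour 4.
Table placement cannot begin until venue unlock (finishes hour 4, plus 3-hour gap → hour 7). It runs from hour 7 to 7 + 1 = hour 8.
Sound setup cannot begin until table placement (finishes hour 8). It runs from hour 8 to 8 + 2 = hour 10.

Working backward from the deadline:
To finish by hour 35, place-card layout (duration 9) must start no later than hour 26.
Catering load-in must finish before place-card layout (must start by hour 26, minus 2-hour gap → hour 24). With a 4-hour duration, catering load-in must start by 24 − 4 = hour 20.
Sound setup must finish before catering load-in (must start by hour 20). With a 2-hour duration, sound setup must start by 20 − 2 = hour 18.
So sound setup can start as early as hour 8 and as late as hour 18, giving 18 − 8 = 10 hours of slack.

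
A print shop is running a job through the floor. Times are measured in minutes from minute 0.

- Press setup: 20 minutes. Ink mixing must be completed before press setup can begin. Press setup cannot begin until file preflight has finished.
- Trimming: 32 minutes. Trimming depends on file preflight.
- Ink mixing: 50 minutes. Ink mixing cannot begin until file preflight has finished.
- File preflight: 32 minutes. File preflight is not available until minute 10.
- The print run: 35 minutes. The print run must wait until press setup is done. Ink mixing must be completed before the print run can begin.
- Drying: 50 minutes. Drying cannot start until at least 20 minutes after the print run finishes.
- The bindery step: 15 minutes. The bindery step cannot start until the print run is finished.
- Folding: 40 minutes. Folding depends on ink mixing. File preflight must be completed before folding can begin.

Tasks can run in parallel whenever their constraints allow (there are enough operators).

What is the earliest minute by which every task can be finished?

217

File preflight waits on its own release at minute 10, so it starts at minute 10 and finishes at 10 + 32 = minute 42.
Trimming cannot begin until file preflight (finishes minute 42). It runs from minute 42 to 42 + 32 = minute 74.
Ink mixing cannot begin until file preflight (finishes minute 42). It runs from minute 42 to 42 + 50 = minute 92.
Folding cannot start until ink mixing (finishes minute 92); file preflight (finishes minute 42). The controlling bound is minute 92, so folding finishes at 92 + 40 = minute 132.
For press setup: ink mixing (finishes minute 92); file preflight (finishes minute 42). Taking the maximum gives a start of minute 92, and it finishes at 92 + 20 = minute 112.
For the print run: press setup (finishes minute 112); ink mixing (finishes minute 92). Taking the maximum gives a start of minute 112, and it finishes at 112 + 35 = minute 147.
The bindery step cannot begin until the print run (finishes minute 147). It runs from minute 147 to 147 + 15 = minute 162.
Drying cannot begin until the print run (finishes minute 147, plus 20-minute gap → minute 167). It runs from minute 167 to 167 + 50 = minute 217.
All tasks are finished once the last one completes. Finish times: File preflight at 42, Ink mixing at 92, Press setup at 112, The print run at 147, Drying at 217, Trimming at 74, Folding at 132, The bindery step at 162. The latest is minute 217.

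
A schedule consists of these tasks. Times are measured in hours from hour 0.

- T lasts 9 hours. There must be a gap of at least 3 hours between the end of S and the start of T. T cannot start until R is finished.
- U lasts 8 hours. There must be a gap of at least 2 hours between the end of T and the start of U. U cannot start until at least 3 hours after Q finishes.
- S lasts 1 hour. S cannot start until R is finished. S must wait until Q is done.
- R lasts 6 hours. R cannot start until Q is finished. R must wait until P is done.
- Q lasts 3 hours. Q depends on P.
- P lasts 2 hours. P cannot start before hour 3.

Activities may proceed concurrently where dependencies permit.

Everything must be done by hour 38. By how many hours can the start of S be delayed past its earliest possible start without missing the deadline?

1

P waits on its own release at hour 3, so it starts at hour 3 and finishes at 3 + 2 = hour 5.
Q waits on P (finishes hour 5), so it starts at hour 5 and finishes at 5 + 3 = hour 8.
For R: Q (finishes hour 8); P (finishes hour 5). Taking the maximum gives a start of hour 8, and it finishes at 8 + 6 = hour 14.
S has to wait for R (finishes hour 14); Q (finishes hour 8). The latest of these is hour 14, so S runs hour 14 to 14 + 1 = hour 15.

Working backward from the deadline:
U must finish by hour 38; it takes 8 hours, so it must start by 38 − 8 = hour 30.
T must finish before U (must start by hour 30, minus 2-hour gap → hour 28). With a 9-hour duration, T must start by 28 − 9 = hour 19.
S feeds into T (must start by hour 19, minus 3-hour gap → hour 16); so S must finish by hour 16 and therefore start by hour 15.
So S can start as early as hour 14 and as late as hour 15, giving 15 − 14 = 1 hour of slack.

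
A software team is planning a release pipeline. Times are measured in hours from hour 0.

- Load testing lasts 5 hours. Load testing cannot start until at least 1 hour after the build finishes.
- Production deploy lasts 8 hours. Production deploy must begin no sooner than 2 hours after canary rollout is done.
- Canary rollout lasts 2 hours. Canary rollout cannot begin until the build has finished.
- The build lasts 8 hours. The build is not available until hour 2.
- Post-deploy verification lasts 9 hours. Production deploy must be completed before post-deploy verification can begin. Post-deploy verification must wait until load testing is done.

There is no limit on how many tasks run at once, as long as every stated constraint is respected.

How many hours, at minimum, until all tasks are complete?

31

The build cannot begin until its own release at hour 2. It runs from hour 2 to 2 + 8 = hour 10.
Load testing cannot begin until the build (finishes hour 10, plus 1-hour gap → hour 11). It runs from hour 11 to 11 + 5 = hour 16.
Canary rollout cannot begin until the build (finishes hour 10). It runs from hour 10 to 10 + 2 = hour 12.
Production deploy waits on canary rollout (finishes hour 12, plus 2-hour gap → hour 14), so it starts at hour 14 and finishes at 14 + 8 = hour 22.
For post-deploy verification: production deploy (finishes hour 22); load testing (finishes hour 16). Taking the maximum gives a start of hour 22, and it finishes at 22 + 9 = hour 31.
All tasks are finished once the last one completes. Finish times: The build at 10, Canary rollout at 12, Load testing at 16, Production deploy at 22, Post-deploy verification at 31. The latest is hour 31.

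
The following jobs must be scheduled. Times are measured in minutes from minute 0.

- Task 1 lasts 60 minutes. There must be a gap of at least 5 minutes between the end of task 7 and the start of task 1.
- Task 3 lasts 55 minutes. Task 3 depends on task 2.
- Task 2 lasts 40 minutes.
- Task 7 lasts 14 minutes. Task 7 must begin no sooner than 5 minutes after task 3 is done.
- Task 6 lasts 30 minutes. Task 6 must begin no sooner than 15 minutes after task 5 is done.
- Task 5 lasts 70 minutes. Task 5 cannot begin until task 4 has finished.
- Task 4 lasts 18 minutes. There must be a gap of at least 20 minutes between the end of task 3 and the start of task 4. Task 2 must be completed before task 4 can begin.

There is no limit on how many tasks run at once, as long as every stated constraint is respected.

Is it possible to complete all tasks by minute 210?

Task 2 can start immediately at minute 0; it finishes at minute 40.
Task 3 cannot begin until task 2 (finishes minute 40). It runs from minute 40 to 40 + 55 = minute 95.
Task 7 waits on task 3 (finishes minute 95, plus 5-minute gap → minute 100), so it starts at minute 100 and finishes at 100 + 14 = minute 114.
After task 7 (finishes minute 114, plus 5-minute gap → minute 119), task 1 can start at minute 119 and finishes at minute 179.
Task 4 needs all of task 3 (finishes minute 95, plus 20-minute gap → minute 115); task 2 (finishes minute 40). That puts its earliest start at minute 115; it finishes at 115 + 18 = minute 133.
After task 4 (finishes minute 133), task 5 can start at minute 133 and finishes at minute 203.
After task 5 (finishes minute 203, plus 15-minute gap → minute 218), task 6 can start at minute 218 and finishes at minute 248.
The earliest everything can be done is minute 248, which is after the deadline of 210, so it is not possible.

No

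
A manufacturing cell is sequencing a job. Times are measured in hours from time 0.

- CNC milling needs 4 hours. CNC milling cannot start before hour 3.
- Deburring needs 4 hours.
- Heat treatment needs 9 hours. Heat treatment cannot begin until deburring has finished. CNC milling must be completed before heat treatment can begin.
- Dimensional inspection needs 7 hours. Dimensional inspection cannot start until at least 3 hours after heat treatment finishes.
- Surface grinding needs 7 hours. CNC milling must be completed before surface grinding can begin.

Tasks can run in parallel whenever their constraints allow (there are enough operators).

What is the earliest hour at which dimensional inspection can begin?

19

CNC milling cannot begin until its own release at hour 3. It runs from hour 3 to 3 + 4 = hour 7.
Nothing blocks deburring, so it runs from hour 0 to hour 4.
Heat treatment has to wait for deburring (finishes hour 4); CNC milling (finishes hour 7). The latest of these is hour 7, so heat treatment runs hour 7 to 7 + 9 = hour 16.
Dimensional inspection waits on heat treatment (finishes hour 16, plus 3-hour gap → hour 19), so the earliest it can start is hour 19.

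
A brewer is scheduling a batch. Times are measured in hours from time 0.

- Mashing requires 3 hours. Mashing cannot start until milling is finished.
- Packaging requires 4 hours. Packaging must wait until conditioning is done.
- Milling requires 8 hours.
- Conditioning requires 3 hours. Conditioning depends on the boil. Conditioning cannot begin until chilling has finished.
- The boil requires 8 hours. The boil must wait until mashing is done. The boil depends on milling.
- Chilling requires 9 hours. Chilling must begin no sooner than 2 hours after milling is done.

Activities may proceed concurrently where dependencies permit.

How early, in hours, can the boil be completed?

19

Milling can start immediately at hour 0; it finishes at hour 8.
Mashing waits on milling (finishes hour 8), so it starts at hour 8 and finishes at 8 + 3 = hour 11.
The boil cannot start until mashing (finishes hour 11); milling (finishes hour 8). The controlling bound is hour 11, so the boil finishes at 11 + 8 = hour 19.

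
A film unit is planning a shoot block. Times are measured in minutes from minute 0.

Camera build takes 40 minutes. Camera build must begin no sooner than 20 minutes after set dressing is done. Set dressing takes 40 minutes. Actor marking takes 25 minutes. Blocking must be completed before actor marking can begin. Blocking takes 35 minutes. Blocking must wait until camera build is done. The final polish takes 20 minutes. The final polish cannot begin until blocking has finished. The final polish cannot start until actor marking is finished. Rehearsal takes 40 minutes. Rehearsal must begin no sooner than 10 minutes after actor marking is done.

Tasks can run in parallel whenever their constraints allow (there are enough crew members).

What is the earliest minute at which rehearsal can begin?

Set dressing can start immediately at minute 0; it finishes at minute 40.
After set dressing (finishes minute 40, plus 20-minute gap → minute 60), camera build can start at minute 60 and finishes at minute 100.
After camera build (finishes minute 100), blocking can start at minute 100 and finishes at minute 135.
After blocking (finishes minute 135), actor marking can start at minute 135 and finishes at minute 160.
Rehearsal waits on actor marking (finishes minute 160, plus 10-minute gap → minute 170), so the earliest it can start is minute 170.

170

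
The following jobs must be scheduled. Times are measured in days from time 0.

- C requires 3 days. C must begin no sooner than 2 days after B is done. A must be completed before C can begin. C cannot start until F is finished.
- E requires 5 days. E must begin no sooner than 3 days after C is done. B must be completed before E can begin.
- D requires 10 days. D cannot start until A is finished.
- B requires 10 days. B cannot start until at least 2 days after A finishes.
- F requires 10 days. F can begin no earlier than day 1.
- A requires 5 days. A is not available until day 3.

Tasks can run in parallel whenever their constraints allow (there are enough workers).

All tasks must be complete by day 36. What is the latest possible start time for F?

15

E must finish by day 36; it takes 5 days, so it must start by 36 − 5 = day 31.
C has to be done before E (must start by day 31, minus 3-day gap → day 28). That means finishing by day 28, i.e. starting by 28 − 3 = day 25.
Since C (must start by day 25) depends on it, F must finish by day 25. Backing off its 10-day duration gives a latest start of day 15.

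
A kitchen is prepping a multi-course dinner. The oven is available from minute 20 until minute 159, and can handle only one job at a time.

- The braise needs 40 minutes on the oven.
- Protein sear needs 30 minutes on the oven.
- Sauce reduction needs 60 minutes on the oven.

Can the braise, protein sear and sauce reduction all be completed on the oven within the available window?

The oven window is 159 − 20 = 139 minutes.
Running back to back, the jobs need 40 + 30 + 60 = 130 minutes on the oven.
Since 130 ≤ 139, they fit within the window.

Yes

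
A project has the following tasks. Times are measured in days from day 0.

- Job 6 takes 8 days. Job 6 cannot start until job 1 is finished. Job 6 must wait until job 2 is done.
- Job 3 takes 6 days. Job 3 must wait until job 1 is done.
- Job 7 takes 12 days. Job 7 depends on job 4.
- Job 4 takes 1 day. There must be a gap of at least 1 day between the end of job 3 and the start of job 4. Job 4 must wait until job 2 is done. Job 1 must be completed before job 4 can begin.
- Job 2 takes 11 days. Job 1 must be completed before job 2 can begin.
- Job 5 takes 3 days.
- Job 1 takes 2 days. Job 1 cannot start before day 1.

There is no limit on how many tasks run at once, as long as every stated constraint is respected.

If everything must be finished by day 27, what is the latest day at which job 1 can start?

1

Nothing follows job 7; the deadline of day 27 is its only limit. It must start by 27 − 12 = day 15.
Job 4 must finish before job 7 (must start by day 15). With a 1-day duration, job 4 must start by 15 − 1 = day 14.
Job 6 has no dependents, so it just needs to finish by day 27. Starting by 27 − 8 = day 19 achieves that.
Job 2 must finish in time for job 4 (must start by day 14); job 6 (must start by day 19). The tightest is day 14, so job 2 must start by 14 − 11 = day 3.
Since job 4 (must start by day 14, minus 1-day gap → day 13) depends on it, job 3 must finish by day 13. Backing off its 6-day duration gives a latest start of day 7.
For job 1: job 2 (must start by day 3); job 3 (must start by day 7); job 4 (must start by day 14); job 6 (must start by day 19). The most restrictive is day 3; with a 2-day duration, job 1 must start by day 1.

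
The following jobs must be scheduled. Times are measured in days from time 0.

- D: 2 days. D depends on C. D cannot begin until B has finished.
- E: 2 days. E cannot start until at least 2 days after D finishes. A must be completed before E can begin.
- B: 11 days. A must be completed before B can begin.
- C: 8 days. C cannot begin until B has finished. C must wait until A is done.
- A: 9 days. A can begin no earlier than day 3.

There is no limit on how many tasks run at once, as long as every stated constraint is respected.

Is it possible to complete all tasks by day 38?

A cannot begin until its own release at day 3. It runs from day 3 to 3 + 9 = day 12.
B cannot begin until A (finishes day 12). It runs from day 12 to 12 + 11 = day 23.
C needs all of B (finishes day 23); A (finishes day 12). That puts its earliest start at day 23; it finishes at 23 + 8 = day 31.
D has to wait for C (finishes day 31); B (finishes day 23). The latest of these is day 31, so D runs day 31 to 31 + 2 = day 33.
E has to wait for D (finishes day 33, plus 2-day gap → day 35); A (finishes day 12). The latest of these is day 35, so E runs day 35 to 35 + 2 = day 37.
Every task is finished by day 37, which is no later than the deadline of 38, so the schedule is feasible.

Yes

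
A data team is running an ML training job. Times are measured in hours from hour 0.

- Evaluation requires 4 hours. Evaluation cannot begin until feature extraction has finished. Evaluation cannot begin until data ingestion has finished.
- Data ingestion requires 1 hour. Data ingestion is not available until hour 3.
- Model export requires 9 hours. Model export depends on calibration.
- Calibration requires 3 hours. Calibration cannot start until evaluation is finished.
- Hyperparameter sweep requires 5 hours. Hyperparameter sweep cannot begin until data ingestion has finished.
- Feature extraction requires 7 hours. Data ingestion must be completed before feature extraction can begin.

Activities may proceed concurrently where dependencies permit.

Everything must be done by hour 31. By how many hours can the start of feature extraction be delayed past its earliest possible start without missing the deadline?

After its own release at hour 3, data ingestion can start at hour 3 and finishes at hour 4.
After data ingestion (finishes hour 4), feature extraction can start at hour 4 and finishes at hour 11.

Working backward from the deadline:
To finish by hour 31, model export (duration 9) must start no later than hour 22.
Calibration must finish before model export (must start by hour 22). With a 3-hour duration, calibration must start by 22 − 3 = hour 19.
Evaluation has to be done before calibration (must start by hour 19). That means finishing by hour 19, i.e. starting by 19 − 4 = hour 15.
Feature extraction must finish before evaluation (must start by hour 15). With a 7-hour duration, feature extraction must start by 15 − 7 = hour 8.
So feature extraction can start as early as hour 4 and as late as hour 8, giving 8 − 4 = 4 hours of slack.

4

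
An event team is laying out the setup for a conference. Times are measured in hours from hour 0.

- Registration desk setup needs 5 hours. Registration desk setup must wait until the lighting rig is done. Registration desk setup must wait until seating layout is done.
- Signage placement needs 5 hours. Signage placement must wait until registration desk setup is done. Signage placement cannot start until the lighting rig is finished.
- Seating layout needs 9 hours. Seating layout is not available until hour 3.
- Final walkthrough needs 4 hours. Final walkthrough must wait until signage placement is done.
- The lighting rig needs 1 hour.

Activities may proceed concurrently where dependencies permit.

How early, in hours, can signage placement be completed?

22

Seating layout waits on its own release at hour 3, so it starts at hour 3 and finishes at 3 + 9 = hour 12.
The lighting rig can start immediately at hour 0; it finishes at hour 1.
For registration desk setup: the lighting rig (finishes hour 1); seating layout (finishes hour 12). Taking the maximum gives a start of hour 12, and it finishes at 12 + 5 = hour 17.
Signage placement cannot start until registration desk setup (finishes hour 17); the lighting rig (finishes hour 1). The controlling bound is hour 17, so signage placement finishes at 17 + 5 = hour 22.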